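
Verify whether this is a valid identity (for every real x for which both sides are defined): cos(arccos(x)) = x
Claim: cos(arccos(x)) = x.
Reasoning: For -1 ≤ x ≤ 1 (where arccos is defined), arccos(x) is by definition an angle whose cosine equals x. Taking the cosine of that angle returns x. (Note the other order, arccos(cos x) = x, is NOT an identity.)
So the two sides agree for every real x for which both sides are defined.

Conclusion: Yes, this is an identity.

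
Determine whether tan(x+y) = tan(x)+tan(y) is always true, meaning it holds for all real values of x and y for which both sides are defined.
Claim: tan(x+y) = tan(x)+tan(y).
Test a specific point where both sides are defined: x = -π/6, y = -π/6.
LHS = tan(x+y) ≈ -1.7321
RHS = tan(x)+tan(y) ≈ -1.1547
Since -1.7321 ≠ -1.1547, the equation fails at this point, so it cannot hold for all real values of x and y for which both sides are defined.
The correct formula is tan(x+y) = (tan(x) + tan(y))/(1 - tan(x)tan(y)).

Conclusion: No, this is NOT an identity.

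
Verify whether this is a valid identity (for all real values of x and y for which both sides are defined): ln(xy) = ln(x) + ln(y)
Claim: ln(xy) = ln(x) + ln(y).
Reasoning: Both sides are simultaneously defined only when x, y > 0. Write x = e^p, y = e^q (p = ln x, q = ln y). Then xy = e^p · e^q = e^(p+q), so ln(xy) = p + q = ln(x) + ln(y).
So the two sides agree for all real values of x and y for which both sides are defined.

Conclusion: Yes, this is an identity.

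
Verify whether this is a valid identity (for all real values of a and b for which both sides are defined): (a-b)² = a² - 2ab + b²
Claim: (a-b)² = a² - 2ab + b².
Reasoning: Expand: (a-b)² = (a-b)(a-b) = a·a - a·b - b·a + b·b = a² - 2ab + b².
So the two sides agree for all real values of a and b for which both sides are defined.

Conclusion: Yes, this is an identity.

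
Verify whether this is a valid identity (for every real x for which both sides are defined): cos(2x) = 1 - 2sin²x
Claim: cos(2x) = 1 - 2sin²x.
Reasoning: cos(2x) = cos²x - sin²x. Replace cos²x by 1 - sin²x: (1 - sin²x) - sin²x = 1 - 2sin²x.
So the two sides agree for every real x for which both sides are defined.

Conclusion: Yes, this is an identity.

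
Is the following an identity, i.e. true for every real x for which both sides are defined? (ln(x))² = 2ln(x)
No, this is NOT an identity.

Claim: (ln(x))² = 2ln(x).
Test a specific point where both sides are defined: x = 3/2.
LHS = (ln(x))² ≈ 0.1644
RHS = 2ln(x) ≈ 0.8109
Since 0.1644 ≠ 0.8109, the equation fails at this point, so it cannot hold for every real x for which both sides are defined.
2ln(x) equals ln(x²), which is not the same as (ln x)².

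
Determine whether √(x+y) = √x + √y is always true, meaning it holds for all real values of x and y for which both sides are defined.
Claim: √(x+y) = √x + √y.
Test a specific point where both sides are defined: x = 2, y = 5.
LHS = √(x+y) ≈ 2.6458
RHS = √x + √y ≈ 3.6503
Since 2.6458 ≠ 3.6503, the equation fails at this point, so it cannot hold for all real values of x and y for which both sides are defined.
Squaring the right side gives x + 2√(xy) + y, not x + y.

Conclusion: No, this is NOT an identity.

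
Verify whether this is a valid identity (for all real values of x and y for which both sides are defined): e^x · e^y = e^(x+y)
Yes, this is an identity.

Claim: e^x · e^y = e^(x+y).
Reasoning: This is the law of exponents for a common base: multiplying powers adds exponents. E.g. from the series, (Σ x^j/j!)(Σ y^k/k!) = Σ_m (Σ_{j+k=m} x^j y^k/(j!k!)) = Σ_m (x+y)^m/m! by the binomial theorem.
So the two sides agree for all real values of x and y for which both sides are defined.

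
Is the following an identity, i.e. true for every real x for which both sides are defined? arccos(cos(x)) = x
No, this is NOT an identity.

Claim: arccos(cos(x)) = x.
Test a specific point where both sides are defined: x = -π/6.
LHS = arccos(cos(x)) ≈ 0.5236
RHS = x ≈ -0.5236
Since 0.5236 ≠ -0.5236, the equation fails at this point, so it cannot hold for every real x for which both sides are defined.
arccos only returns values in [0, π], so arccos(cos(x)) = x holds only for x in that interval, not for all real x.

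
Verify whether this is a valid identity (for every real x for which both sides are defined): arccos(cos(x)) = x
Claim: arccos(cos(x)) = x.
Test a specific point where both sides are defined: x = -π/3.
LHS = arccos(cos(x)) ≈ 1.0472
RHS = x ≈ -1.0472
Since 1.0472 ≠ -1.0472, the equation fails at this point, so it cannot hold for every real x for which both sides are defined.
arccos only returns values in [0, π], so arccos(cos(x)) = x holds only for x in that interval, not for all real x.

Conclusion: No, this is NOT an identity.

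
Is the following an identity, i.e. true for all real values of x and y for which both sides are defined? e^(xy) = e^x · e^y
Claim: e^(xy) = e^x · e^y.
Test a specific point where both sides are defined: x = 5, y = 1/2.
LHS = e^(xy) ≈ 12.1825
RHS = e^x · e^y ≈ 244.6919
Since 12.1825 ≠ 244.6919, the equation fails at this point, so it cannot hold for all real values of x and y for which both sides are defined.
e^x · e^y = e^(x+y), not e^(xy).

Conclusion: No, this is NOT an identity.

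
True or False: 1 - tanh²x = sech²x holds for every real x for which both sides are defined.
True.

Claim: 1 - tanh²x = sech²x.
Reasoning: Divide cosh²x - sinh²x = 1 through by cosh²x (never zero): 1 - tanh²x = 1/cosh²x = sech²x.
So the two sides agree for every real x for which both sides are defined.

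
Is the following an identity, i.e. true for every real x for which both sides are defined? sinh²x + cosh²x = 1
Claim: sinh²x + cosh²x = 1.
Test a specific point where both sides are defined: x = 1.
LHS = sinh²x + cosh²x ≈ 3.7622
RHS = 1 ≈ 1.0000
Since 3.7622 ≠ 1.0000, the equation fails at this point, so it cannot hold for every real x for which both sides are defined.
The correct hyperbolic identity is cosh²x - sinh²x = 1 (a difference); the sum sinh²x + cosh²x equals cosh(2x).

Conclusion: No, this is NOT an identity.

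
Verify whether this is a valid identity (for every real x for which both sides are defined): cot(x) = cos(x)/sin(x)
Yes, this is an identity.

Claim: cot(x) = cos(x)/sin(x).
Reasoning: cot(x) is defined as 1/tan(x) = 1/(sin(x)/cos(x)) = cos(x)/sin(x), wherever sin(x) ≠ 0.
So the two sides agree for every real x for which both sides are defined.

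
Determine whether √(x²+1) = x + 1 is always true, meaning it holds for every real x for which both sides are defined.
No, this is NOT an identity.

Claim: √(x²+1) = x + 1.
Test a specific point where both sides are defined: x = 2.
LHS = √(x²+1) ≈ 2.2361
RHS = x + 1 ≈ 3.0000
Since 2.2361 ≠ 3.0000, the equation fails at this point, so it cannot hold for every real x for which both sides are defined.
(x+1)² = x² + 2x + 1 ≠ x² + 1 unless x = 0.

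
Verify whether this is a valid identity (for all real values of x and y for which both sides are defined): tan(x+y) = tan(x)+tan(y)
Claim: tan(x+y) = tan(x)+tan(y).
Test a specific point where both sides are defined: x = -π/6, y = π/4.
LHS = tan(x+y) ≈ 0.2679
RHS = tan(x)+tan(y) ≈ 0.4226
Since 0.2679 ≠ 0.4226, the equation fails at this point, so it cannot hold for all real values of x and y for which both sides are defined.
The correct formula is tan(x+y) = (tan(x) + tan(y))/(1 - tan(x)tan(y)).

Conclusion: No, this is NOT an identity.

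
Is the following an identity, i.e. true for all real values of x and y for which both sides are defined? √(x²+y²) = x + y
No, this is NOT an identity.

Claim: √(x²+y²) = x + y.
Test a specific point where both sides are defined: x = 5, y = -2.
LHS = √(x²+y²) ≈ 5.3852
RHS = x + y ≈ 3.0000
Since 5.3852 ≠ 3.0000, the equation fails at this point, so it cannot hold for all real values of x and y for which both sides are defined.
(x+y)² = x² + 2xy + y², not x² + y², so the square root does not split this way.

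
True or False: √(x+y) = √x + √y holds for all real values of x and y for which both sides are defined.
False.

Claim: √(x+y) = √x + √y.
Test a specific point where both sides are defined: x = 1/2, y = 5.
LHS = √(x+y) ≈ 2.3452
RHS = √x + √y ≈ 2.9432
Since 2.3452 ≠ 2.9432, the equation fails at this point, so it cannot hold for all real values of x and y for which both sides are defined.
Squaring the right side gives x + 2√(xy) + y, not x + y.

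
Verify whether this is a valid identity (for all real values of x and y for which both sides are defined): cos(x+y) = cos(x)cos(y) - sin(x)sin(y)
Yes, this is an identity.

Claim: cos(x+y) = cos(x)cos(y) - sin(x)sin(y).
Reasoning: By Euler's formula e^(i(x+y)) = e^(ix)·e^(iy) = (cos x + i·sin x)(cos y + i·sin y). The real part of the left side is cos(x+y); the real part of the product is cos(x)cos(y) - sin(x)sin(y) (since i·i = -1).
So the two sides agree for all real values of x and y for which both sides are defined.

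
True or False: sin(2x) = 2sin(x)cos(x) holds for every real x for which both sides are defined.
True.

Claim: sin(2x) = 2sin(x)cos(x).
Reasoning: Put y = x in the addition formula sin(x+y) = sin(x)cos(y) + cos(x)sin(y): sin(2x) = sin(x)cos(x) + cos(x)sin(x) = 2sin(x)cos(x).
So the two sides agree for every real x for which both sides are defined.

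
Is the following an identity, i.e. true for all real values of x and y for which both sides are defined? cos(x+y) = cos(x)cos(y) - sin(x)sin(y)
Claim: cos(x+y) = cos(x)cos(y) - sin(x)sin(y).
Reasoning: By Euler's formula e^(i(x+y)) = e^(ix)·e^(iy) = (cos x + i·sin x)(cos y + i·sin y). The real part of the left side is cos(x+y); the real part of the product is cos(x)cos(y) - sin(x)sin(y) (since i·i = -1).
So the two sides agree for all real values of x and y for which both sides are defined.

Conclusion: Yes, this is an identity.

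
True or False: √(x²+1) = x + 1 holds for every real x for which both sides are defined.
Claim: √(x²+1) = x + 1.
Test a specific point where both sides are defined: x = 4.
LHS = √(x²+1) ≈ 4.1231
RHS = x + 1 ≈ 5.0000
Since 4.1231 ≠ 5.0000, the equation fails at this point, so it cannot hold for every real x for which both sides are defined.
(x+1)² = x² + 2x + 1 ≠ x² + 1 unless x = 0.

Conclusion: False.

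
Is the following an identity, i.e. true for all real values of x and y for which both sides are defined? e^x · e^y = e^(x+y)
Claim: e^x · e^y = e^(x+y).
Reasoning: This is the law of exponents for a common base: multiplying powers adds exponents. E.g. from the series, (Σ x^j/j!)(Σ y^k/k!) = Σ_m (Σ_{j+k=m} x^j y^k/(j!k!)) = Σ_m (x+y)^m/m! by the binomial theorem.
So the two sides agree for all real values of x and y for which both sides are defined.

Conclusion: Yes, this is an identity.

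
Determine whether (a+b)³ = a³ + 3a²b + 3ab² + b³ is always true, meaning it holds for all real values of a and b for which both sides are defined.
Yes, this is an identity.

Claim: (a+b)³ = a³ + 3a²b + 3ab² + b³.
Reasoning: (a+b)³ = (a+b)(a+b)² = (a+b)(a² + 2ab + b²) = a³ + 2a²b + ab² + a²b + 2ab² + b³ = a³ + 3a²b + 3ab² + b³.
So the two sides agree for all real values of a and b for which both sides are defined.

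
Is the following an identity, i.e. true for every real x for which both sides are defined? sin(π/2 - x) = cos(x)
Claim: sin(π/2 - x) = cos(x).
Reasoning: Use sin(u - v) = sin(u)cos(v) - cos(u)sin(v) with u = π/2, v = x: sin(π/2)cos(x) - cos(π/2)sin(x) = 1·cos(x) - 0·sin(x) = cos(x).
So the two sides agree for every real x for which both sides are defined.

Conclusion: Yes, this is an identity.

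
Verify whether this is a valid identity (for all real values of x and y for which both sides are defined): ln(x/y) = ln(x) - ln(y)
Claim: ln(x/y) = ln(x) - ln(y).
Reasoning: Both sides are simultaneously defined only when x, y > 0. Write x = e^p, y = e^q. Then x/y = e^(p-q), so ln(x/y) = p - q = ln(x) - ln(y).
So the two sides agree for all real values of x and y for which both sides are defined.

Conclusion: Yes, this is an identity.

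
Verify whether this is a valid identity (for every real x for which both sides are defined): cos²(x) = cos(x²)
No, this is NOT an identity.

Claim: cos²(x) = cos(x²).
Test a specific point where both sides are defined: x = π/4.
LHS = cos²(x) ≈ 0.5000
RHS = cos(x²) ≈ 0.8157
Since 0.5000 ≠ 0.8157, the equation fails at this point, so it cannot hold for every real x for which both sides are defined.
cos²(x) means (cos x)², squaring the output; cos(x²) squares the input. These are different functions.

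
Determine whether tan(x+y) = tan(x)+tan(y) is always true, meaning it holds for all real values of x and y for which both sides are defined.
No, this is NOT an identity.

Claim: tan(x+y) = tan(x)+tan(y).
Test a specific point where both sides are defined: x = -π/6, y = 3π/4.
LHS = tan(x+y) ≈ -3.7321
RHS = tan(x)+tan(y) ≈ -1.5774
Since -3.7321 ≠ -1.5774, the equation fails at this point, so it cannot hold for all real values of x and y for which both sides are defined.
The correct formula is tan(x+y) = (tan(x) + tan(y))/(1 - tan(x)tan(y)).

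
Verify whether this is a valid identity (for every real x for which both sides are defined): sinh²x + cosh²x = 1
Claim: sinh²x + cosh²x = 1.
Test a specific point where both sides are defined: x = -1.
LHS = sinh²x + cosh²x ≈ 3.7622
RHS = 1 ≈ 1.0000
Since 3.7622 ≠ 1.0000, the equation fails at this point, so it cannot hold for every real x for which both sides are defined.
The correct hyperbolic identity is cosh²x - sinh²x = 1 (a difference); the sum sinh²x + cosh²x equals cosh(2x).

Conclusion: No, this is NOT an identity.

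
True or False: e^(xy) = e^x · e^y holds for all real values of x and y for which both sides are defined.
False.

Claim: e^(xy) = e^x · e^y.
Test a specific point where both sides are defined: x = -3, y = -2.
LHS = e^(xy) ≈ 403.4288
RHS = e^x · e^y ≈ 0.0067
Since 403.4288 ≠ 0.0067, the equation fails at this point, so it cannot hold for all real values of x and y for which both sides are defined.
e^x · e^y = e^(x+y), not e^(xy).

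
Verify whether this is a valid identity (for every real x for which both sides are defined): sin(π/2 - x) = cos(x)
Yes, this is an identity.

Claim: sin(π/2 - x) = cos(x).
Reasoning: Use sin(u - v) = sin(u)cos(v) - cos(u)sin(v) with u = π/2, v = x: sin(π/2)cos(x) - cos(π/2)sin(x) = 1·cos(x) - 0·sin(x) = cos(x).
So the two sides agree for every real x for which both sides are defined.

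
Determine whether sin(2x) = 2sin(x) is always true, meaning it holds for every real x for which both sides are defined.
Claim: sin(2x) = 2sin(x).
Test a specific point where both sides are defined: x = π/3.
LHS = sin(2x) ≈ 0.8660
RHS = 2sin(x) ≈ 1.7321
Since 0.8660 ≠ 1.7321, the equation fails at this point, so it cannot hold for every real x for which both sides are defined.
The correct double-angle formula is sin(2x) = 2sin(x)cos(x).

Conclusion: No, this is NOT an identity.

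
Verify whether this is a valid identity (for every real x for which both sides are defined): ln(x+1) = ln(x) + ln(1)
No, this is NOT an identity.

Claim: ln(x+1) = ln(x) + ln(1).
Test a specific point where both sides are defined: x = 5.
LHS = ln(x+1) ≈ 1.7918
RHS = ln(x) + ln(1) ≈ 1.6094
Since 1.7918 ≠ 1.6094, the equation fails at this point, so it cannot hold for every real x for which both sides are defined.
ln(1) = 0, so the right side is just ln(x), which differs from ln(x+1).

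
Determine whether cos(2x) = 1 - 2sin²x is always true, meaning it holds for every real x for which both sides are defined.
Claim: cos(2x) = 1 - 2sin²x.
Reasoning: cos(2x) = cos²x - sin²x. Replace cos²x by 1 - sin²x: (1 - sin²x) - sin²x = 1 - 2sin²x.
So the two sides agree for every real x for which both sides are defined.

Conclusion: Yes, this is an identity.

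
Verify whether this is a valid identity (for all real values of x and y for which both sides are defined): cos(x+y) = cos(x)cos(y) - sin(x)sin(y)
Yes, this is an identity.

Claim: cos(x+y) = cos(x)cos(y) - sin(x)sin(y).
Reasoning: By Euler's formula e^(i(x+y)) = e^(ix)·e^(iy) = (cos x + i·sin x)(cos y + i·sin y). The real part of the left side is cos(x+y); the real part of the product is cos(x)cos(y) - sin(x)sin(y) (since i·i = -1).
So the two sides agree for all real values of x and y for which both sides are defined.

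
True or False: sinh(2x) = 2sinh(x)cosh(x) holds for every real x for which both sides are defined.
True.

Claim: sinh(2x) = 2sinh(x)cosh(x).
Reasoning: 2sinh(x)cosh(x) = 2 · (e^x - e^-x)/2 · (e^x + e^-x)/2 = (e^(2x) - e^(-2x))/2 = sinh(2x).
So the two sides agree for every real x for which both sides are defined.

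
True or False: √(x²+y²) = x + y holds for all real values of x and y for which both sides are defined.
False.

Claim: √(x²+y²) = x + y.
Test a specific point where both sides are defined: x = 4, y = -3.
LHS = √(x²+y²) ≈ 5.0000
RHS = x + y ≈ 1.0000
Since 5.0000 ≠ 1.0000, the equation fails at this point, so it cannot hold for all real values of x and y for which both sides are defined.
(x+y)² = x² + 2xy + y², not x² + y², so the square root does not split this way.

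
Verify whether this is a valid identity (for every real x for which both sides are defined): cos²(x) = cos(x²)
No, this is NOT an identity.

Claim: cos²(x) = cos(x²).
Test a specific point where both sides are defined: x = -π/3.
LHS = cos²(x) ≈ 0.2500
RHS = cos(x²) ≈ 0.4566
Since 0.2500 ≠ 0.4566, the equation fails at this point, so it cannot hold for every real x for which both sides are defined.
cos²(x) means (cos x)², squaring the output; cos(x²) squares the input. These are different functions.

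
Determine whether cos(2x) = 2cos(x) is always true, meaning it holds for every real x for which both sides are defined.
Claim: cos(2x) = 2cos(x).
Test a specific point where both sides are defined: x = -π/3.
LHS = cos(2x) ≈ -0.5000
RHS = 2cos(x) ≈ 1.0000
Since -0.5000 ≠ 1.0000, the equation fails at this point, so it cannot hold for every real x for which both sides are defined.
The correct double-angle formula is cos(2x) = cos²x - sin²x.

Conclusion: No, this is NOT an identity.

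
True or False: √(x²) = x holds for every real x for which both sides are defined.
Claim: √(x²) = x.
Test a specific point where both sides are defined: x = -1.
LHS = √(x²) ≈ 1.0000
RHS = x ≈ -1.0000
Since 1.0000 ≠ -1.0000, the equation fails at this point, so it cannot hold for every real x for which both sides are defined.
√(x²) = |x|, which differs from x whenever x < 0 (both sides are defined for every real x).

Conclusion: False.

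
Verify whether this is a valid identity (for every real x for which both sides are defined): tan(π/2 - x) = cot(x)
Claim: tan(π/2 - x) = cot(x).
Reasoning: tan(π/2 - x) = sin(π/2 - x)/cos(π/2 - x) = cos(x)/sin(x) = cot(x), using the cofunction identities sin(π/2 - x) = cos(x) and cos(π/2 - x) = sin(x).
So the two sides agree for every real x for which both sides are defined.

Conclusion: Yes, this is an identity.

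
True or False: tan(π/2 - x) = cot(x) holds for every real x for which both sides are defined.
Claim: tan(π/2 - x) = cot(x).
Reasoning: tan(π/2 - x) = sin(π/2 - x)/cos(π/2 - x) = cos(x)/sin(x) = cot(x), using the cofunction identities sin(π/2 - x) = cos(x) and cos(π/2 - x) = sin(x).
So the two sides agree for every real x for which both sides are defined.

Conclusion: True.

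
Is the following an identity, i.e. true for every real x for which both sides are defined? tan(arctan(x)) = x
Yes, this is an identity.

Claim: tan(arctan(x)) = x.
Reasoning: For every real x, arctan(x) is by definition the angle in (-π/2, π/2) whose tangent equals x. Taking the tangent of that angle returns x.
So the two sides agree for every real x for which both sides are defined.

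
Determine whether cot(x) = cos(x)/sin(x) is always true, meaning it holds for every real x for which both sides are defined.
Yes, this is an identity.

Claim: cot(x) = cos(x)/sin(x).
Reasoning: cot(x) is defined as 1/tan(x) = 1/(sin(x)/cos(x)) = cos(x)/sin(x), wherever sin(x) ≠ 0.
So the two sides agree for every real x for which both sides are defined.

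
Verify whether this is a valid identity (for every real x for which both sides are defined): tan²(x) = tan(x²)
Claim: tan²(x) = tan(x²).
Test a specific point where both sides are defined: x = 2π/3.
LHS = tan²(x) ≈ 3.0000
RHS = tan(x²) ≈ 2.9590
Since 3.0000 ≠ 2.9590, the equation fails at this point, so it cannot hold for every real x for which both sides are defined.
tan²(x) means (tan x)², squaring the output; tan(x²) squares the input. These are different functions.

Conclusion: No, this is NOT an identity.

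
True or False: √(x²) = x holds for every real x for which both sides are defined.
Claim: √(x²) = x.
Test a specific point where both sides are defined: x = -3.
LHS = √(x²) ≈ 3.0000
RHS = x ≈ -3.0000
Since 3.0000 ≠ -3.0000, the equation fails at this point, so it cannot hold for every real x for which both sides are defined.
√(x²) = |x|, which differs from x whenever x < 0 (both sides are defined for every real x).

Conclusion: False.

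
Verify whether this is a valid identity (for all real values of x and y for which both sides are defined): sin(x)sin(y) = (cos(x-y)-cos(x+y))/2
Yes, this is an identity.

Claim: sin(x)sin(y) = (cos(x-y)-cos(x+y))/2.
Reasoning: cos(x-y) = cos(x)cos(y) + sin(x)sin(y) and cos(x+y) = cos(x)cos(y) - sin(x)sin(y). Subtracting, cos(x-y) - cos(x+y) = 2sin(x)sin(y); divide by 2.
So the two sides agree for all real values of x and y for which both sides are defined.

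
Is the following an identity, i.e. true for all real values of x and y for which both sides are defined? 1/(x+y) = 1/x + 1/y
No, this is NOT an identity.

Claim: 1/(x+y) = 1/x + 1/y.
Test a specific point where both sides are defined: x = 2, y = -1.
LHS = 1/(x+y) ≈ 1.0000
RHS = 1/x + 1/y ≈ -0.5000
Since 1.0000 ≠ -0.5000, the equation fails at this point, so it cannot hold for all real values of x and y for which both sides are defined.
1/x + 1/y = (x+y)/(xy), which is not 1/(x+y).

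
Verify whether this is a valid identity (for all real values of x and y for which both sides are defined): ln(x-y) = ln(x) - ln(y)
No, this is NOT an identity.

Claim: ln(x-y) = ln(x) - ln(y).
Test a specific point where both sides are defined: x = 5, y = 2.
LHS = ln(x-y) ≈ 1.0986
RHS = ln(x) - ln(y) ≈ 0.9163
Since 1.0986 ≠ 0.9163, the equation fails at this point, so it cannot hold for all real values of x and y for which both sides are defined.
ln(x) - ln(y) = ln(x/y), not ln(x-y).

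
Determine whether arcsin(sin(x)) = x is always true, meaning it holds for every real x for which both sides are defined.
Claim: arcsin(sin(x)) = x.
Test a specific point where both sides are defined: x = 2π/3.
LHS = arcsin(sin(x)) ≈ 1.0472
RHS = x ≈ 2.0944
Since 1.0472 ≠ 2.0944, the equation fails at this point, so it cannot hold for every real x for which both sides are defined.
arcsin only returns values in [-π/2, π/2], so arcsin(sin(x)) = x holds only for x in that interval, not for all real x.

Conclusion: No, this is NOT an identity.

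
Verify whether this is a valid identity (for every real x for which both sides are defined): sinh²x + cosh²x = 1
No, this is NOT an identity.

Claim: sinh²x + cosh²x = 1.
Test a specific point where both sides are defined: x = 3/2.
LHS = sinh²x + cosh²x ≈ 10.0677
RHS = 1 ≈ 1.0000
Since 10.0677 ≠ 1.0000, the equation fails at this point, so it cannot hold for every real x for which both sides are defined.
The correct hyperbolic identity is cosh²x - sinh²x = 1 (a difference); the sum sinh²x + cosh²x equals cosh(2x).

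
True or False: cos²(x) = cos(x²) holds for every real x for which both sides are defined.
False.

Claim: cos²(x) = cos(x²).
Test a specific point where both sides are defined: x = π/4.
LHS = cos²(x) ≈ 0.5000
RHS = cos(x²) ≈ 0.8157
Since 0.5000 ≠ 0.8157, the equation fails at this point, so it cannot hold for every real x for which both sides are defined.
cos²(x) means (cos x)², squaring the output; cos(x²) squares the input. These are different functions.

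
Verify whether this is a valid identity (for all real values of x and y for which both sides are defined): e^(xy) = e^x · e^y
Claim: e^(xy) = e^x · e^y.
Test a specific point where both sides are defined: x = 2, y = -1.
LHS = e^(xy) ≈ 0.1353
RHS = e^x · e^y ≈ 2.7183
Since 0.1353 ≠ 2.7183, the equation fails at this point, so it cannot hold for all real values of x and y for which both sides are defined.
e^x · e^y = e^(x+y), not e^(xy).

Conclusion: No, this is NOT an identity.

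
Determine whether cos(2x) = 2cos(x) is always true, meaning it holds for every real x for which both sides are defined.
Claim: cos(2x) = 2cos(x).
Test a specific point where both sides are defined: x = -π/4.
LHS = cos(2x) ≈ 0.0000
RHS = 2cos(x) ≈ 1.4142
Since 0.0000 ≠ 1.4142, the equation fails at this point, so it cannot hold for every real x for which both sides are defined.
The correct double-angle formula is cos(2x) = cos²x - sin²x.

Conclusion: No, this is NOT an identity.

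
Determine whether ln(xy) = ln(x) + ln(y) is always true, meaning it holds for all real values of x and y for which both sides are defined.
Yes, this is an identity.

Claim: ln(xy) = ln(x) + ln(y).
Reasoning: Both sides are simultaneously defined only when x, y > 0. Write x = e^p, y = e^q (p = ln x, q = ln y). Then xy = e^p · e^q = e^(p+q), so ln(xy) = p + q = ln(x) + ln(y).
So the two sides agree for all real values of x and y for which both sides are defined.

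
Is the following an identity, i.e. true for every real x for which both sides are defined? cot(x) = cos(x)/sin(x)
Claim: cot(x) = cos(x)/sin(x).
Reasoning: cot(x) is defined as 1/tan(x) = 1/(sin(x)/cos(x)) = cos(x)/sin(x), wherever sin(x) ≠ 0.
So the two sides agree for every real x for which both sides are defined.

Conclusion: Yes, this is an identity.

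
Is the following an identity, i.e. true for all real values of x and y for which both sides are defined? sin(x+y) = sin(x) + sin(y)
No, this is NOT an identity.

Claim: sin(x+y) = sin(x) + sin(y).
Test a specific point where both sides are defined: x = π, y = -π/3.
LHS = sin(x+y) ≈ 0.8660
RHS = sin(x) + sin(y) ≈ -0.8660
Since 0.8660 ≠ -0.8660, the equation fails at this point, so it cannot hold for all real values of x and y for which both sides are defined.
The correct expansion is sin(x+y) = sin(x)cos(y) + cos(x)sin(y); sine is not additive.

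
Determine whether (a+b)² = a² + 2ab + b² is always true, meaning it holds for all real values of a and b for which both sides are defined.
Claim: (a+b)² = a² + 2ab + b².
Reasoning: Expand: (a+b)² = (a+b)(a+b) = a·a + a·b + b·a + b·b = a² + 2ab + b².
So the two sides agree for all real values of a and b for which both sides are defined.

Conclusion: Yes, this is an identity.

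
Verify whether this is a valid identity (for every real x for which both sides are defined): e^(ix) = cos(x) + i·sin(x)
Claim: e^(ix) = cos(x) + i·sin(x).
Reasoning: Euler's formula. Expand e^(ix) = Σ (ix)^k / k!. Since i² = -1, the even-k terms are Σ (-1)^m x^(2m)/(2m)! = cos(x) and the odd-k terms are i · Σ (-1)^m x^(2m+1)/(2m+1)! = i·sin(x).
So the two sides agree for every real x for which both sides are defined.

Conclusion: Yes, this is an identity.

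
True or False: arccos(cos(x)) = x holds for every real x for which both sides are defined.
False.

Claim: arccos(cos(x)) = x.
Test a specific point where both sides are defined: x = -π/3.
LHS = arccos(cos(x)) ≈ 1.0472
RHS = x ≈ -1.0472
Since 1.0472 ≠ -1.0472, the equation fails at this point, so it cannot hold for every real x for which both sides are defined.
arccos only returns values in [0, π], so arccos(cos(x)) = x holds only for x in that interval, not for all real x.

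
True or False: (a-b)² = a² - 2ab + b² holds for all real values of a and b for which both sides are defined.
True.

Claim: (a-b)² = a² - 2ab + b².
Reasoning: Expand: (a-b)² = (a-b)(a-b) = a·a - a·b - b·a + b·b = a² - 2ab + b².
So the two sides agree for all real values of a and b for which both sides are defined.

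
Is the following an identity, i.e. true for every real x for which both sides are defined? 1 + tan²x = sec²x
Claim: 1 + tan²x = sec²x.
Reasoning: Start from sin²x + cos²x = 1 and divide every term by cos²x (allowed wherever tan x and sec x are defined): tan²x + 1 = 1/cos²x = sec²x.
So the two sides agree for every real x for which both sides are defined.

Conclusion: Yes, this is an identity.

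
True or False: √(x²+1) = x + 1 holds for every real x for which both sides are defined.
False.

Claim: √(x²+1) = x + 1.
Test a specific point where both sides are defined: x = 3/2.
LHS = √(x²+1) ≈ 1.8028
RHS = x + 1 ≈ 2.5000
Since 1.8028 ≠ 2.5000, the equation fails at this point, so it cannot hold for every real x for which both sides are defined.
(x+1)² = x² + 2x + 1 ≠ x² + 1 unless x = 0.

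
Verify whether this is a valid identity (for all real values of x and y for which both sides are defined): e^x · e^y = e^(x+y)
Yes, this is an identity.

Claim: e^x · e^y = e^(x+y).
Reasoning: This is the law of exponents for a common base: multiplying powers adds exponents. E.g. from the series, (Σ x^j/j!)(Σ y^k/k!) = Σ_m (Σ_{j+k=m} x^j y^k/(j!k!)) = Σ_m (x+y)^m/m! by the binomial theorem.
So the two sides agree for all real values of x and y for which both sides are defined.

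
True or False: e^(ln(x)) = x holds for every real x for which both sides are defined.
Claim: e^(ln(x)) = x.
Reasoning: For x > 0, ln(x) is by definition the exponent p such that e^p = x. Raising e to that exponent therefore returns x: e^(ln x) = x.
So the two sides agree for every real x for which both sides are defined.

Conclusion: True.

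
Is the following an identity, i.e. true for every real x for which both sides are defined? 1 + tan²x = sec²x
Claim: 1 + tan²x = sec²x.
Reasoning: Start from sin²x + cos²x = 1 and divide every term by cos²x (allowed wherever tan x and sec x are defined): tan²x + 1 = 1/cos²x = sec²x.
So the two sides agree for every real x for which both sides are defined.

Conclusion: Yes, this is an identity.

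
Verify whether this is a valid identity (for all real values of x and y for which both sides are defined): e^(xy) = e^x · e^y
Claim: e^(xy) = e^x · e^y.
Test a specific point where both sides are defined: x = -3, y = -2.
LHS = e^(xy) ≈ 403.4288
RHS = e^x · e^y ≈ 0.0067
Since 403.4288 ≠ 0.0067, the equation fails at this point, so it cannot hold for all real values of x and y for which both sides are defined.
e^x · e^y = e^(x+y), not e^(xy).

Conclusion: No, this is NOT an identity.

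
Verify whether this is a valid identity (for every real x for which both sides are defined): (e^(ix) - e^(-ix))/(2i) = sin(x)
Yes, this is an identity.

Claim: (e^(ix) - e^(-ix))/(2i) = sin(x).
Reasoning: By Euler's formula e^(ix) = cos(x) + i·sin(x) and e^(-ix) = cos(x) - i·sin(x). Subtracting cancels the cosine terms: e^(ix) - e^(-ix) = 2i·sin(x); divide by 2i.
So the two sides agree for every real x for which both sides are defined.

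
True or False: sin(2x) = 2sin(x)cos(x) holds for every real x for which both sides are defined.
Claim: sin(2x) = 2sin(x)cos(x).
Reasoning: Put y = x in the addition formula sin(x+y) = sin(x)cos(y) + cos(x)sin(y): sin(2x) = sin(x)cos(x) + cos(x)sin(x) = 2sin(x)cos(x).
So the two sides agree for every real x for which both sides are defined.

Conclusion: True.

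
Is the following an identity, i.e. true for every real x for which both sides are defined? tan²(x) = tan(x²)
Claim: tan²(x) = tan(x²).
Test a specific point where both sides are defined: x = π.
LHS = tan²(x) ≈ 0.0000
RHS = tan(x²) ≈ 0.4767
Since 0.0000 ≠ 0.4767, the equation fails at this point, so it cannot hold for every real x for which both sides are defined.
tan²(x) means (tan x)², squaring the output; tan(x²) squares the input. These are different functions.

Conclusion: No, this is NOT an identity.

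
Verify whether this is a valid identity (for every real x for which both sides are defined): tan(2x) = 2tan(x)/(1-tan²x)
Claim: tan(2x) = 2tan(x)/(1-tan²x).
Reasoning: tan(2x) = sin(2x)/cos(2x) = 2sin(x)cos(x) / (cos²x - sin²x). Divide numerator and denominator by cos²x: 2tan(x) / (1 - tan²x).
So the two sides agree for every real x for which both sides are defined.

Conclusion: Yes, this is an identity.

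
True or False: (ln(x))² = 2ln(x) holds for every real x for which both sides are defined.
False.

Claim: (ln(x))² = 2ln(x).
Test a specific point where both sides are defined: x = 3.
LHS = (ln(x))² ≈ 1.2069
RHS = 2ln(x) ≈ 2.1972
Since 1.2069 ≠ 2.1972, the equation fails at this point, so it cannot hold for every real x for which both sides are defined.
2ln(x) equals ln(x²), which is not the same as (ln x)².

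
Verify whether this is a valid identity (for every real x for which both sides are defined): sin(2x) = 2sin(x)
Claim: sin(2x) = 2sin(x).
Test a specific point where both sides are defined: x = π/4.
LHS = sin(2x) ≈ 1.0000
RHS = 2sin(x) ≈ 1.4142
Since 1.0000 ≠ 1.4142, the equation fails at this point, so it cannot hold for every real x for which both sides are defined.
The correct double-angle formula is sin(2x) = 2sin(x)cos(x).

Conclusion: No, this is NOT an identity.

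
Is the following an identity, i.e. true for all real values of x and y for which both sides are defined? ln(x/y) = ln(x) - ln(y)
Claim: ln(x/y) = ln(x) - ln(y).
Reasoning: Both sides are simultaneously defined only when x, y > 0. Write x = e^p, y = e^q. Then x/y = e^(p-q), so ln(x/y) = p - q = ln(x) - ln(y).
So the two sides agree for all real values of x and y for which both sides are defined.

Conclusion: Yes, this is an identity.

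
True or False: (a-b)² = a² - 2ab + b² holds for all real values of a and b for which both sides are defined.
True.

Claim: (a-b)² = a² - 2ab + b².
Reasoning: Expand: (a-b)² = (a-b)(a-b) = a·a - a·b - b·a + b·b = a² - 2ab + b².
So the two sides agree for all real values of a and b for which both sides are defined.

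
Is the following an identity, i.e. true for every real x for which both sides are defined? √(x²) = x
Claim: √(x²) = x.
Test a specific point where both sides are defined: x = -2.
LHS = √(x²) ≈ 2.0000
RHS = x ≈ -2.0000
Since 2.0000 ≠ -2.0000, the equation fails at this point, so it cannot hold for every real x for which both sides are defined.
√(x²) = |x|, which differs from x whenever x < 0 (both sides are defined for every real x).

Conclusion: No, this is NOT an identity.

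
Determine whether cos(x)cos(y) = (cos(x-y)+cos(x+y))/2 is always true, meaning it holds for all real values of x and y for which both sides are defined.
Claim: cos(x)cos(y) = (cos(x-y)+cos(x+y))/2.
Reasoning: cos(x-y) = cos(x)cos(y) + sin(x)sin(y) and cos(x+y) = cos(x)cos(y) - sin(x)sin(y). Adding, cos(x-y) + cos(x+y) = 2cos(x)cos(y); divide by 2.
So the two sides agree for all real values of x and y for which both sides are defined.

Conclusion: Yes, this is an identity.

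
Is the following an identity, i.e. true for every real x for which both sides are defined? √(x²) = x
Claim: √(x²) = x.
Test a specific point where both sides are defined: x = -3.
LHS = √(x²) ≈ 3.0000
RHS = x ≈ -3.0000
Since 3.0000 ≠ -3.0000, the equation fails at this point, so it cannot hold for every real x for which both sides are defined.
√(x²) = |x|, which differs from x whenever x < 0 (both sides are defined for every real x).

Conclusion: No, this is NOT an identity.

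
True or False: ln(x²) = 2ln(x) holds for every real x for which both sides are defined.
True.

Claim: ln(x²) = 2ln(x).
Reasoning: The right side requires x > 0. For x > 0, x² = (e^(ln x))² = e^(2ln x), so ln(x²) = 2ln(x). (For x < 0 the right side is undefined, so those values are outside the claim.)
So the two sides agree for every real x for which both sides are defined.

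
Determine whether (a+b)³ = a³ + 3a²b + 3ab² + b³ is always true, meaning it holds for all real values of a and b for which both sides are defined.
Yes, this is an identity.

Claim: (a+b)³ = a³ + 3a²b + 3ab² + b³.
Reasoning: (a+b)³ = (a+b)(a+b)² = (a+b)(a² + 2ab + b²) = a³ + 2a²b + ab² + a²b + 2ab² + b³ = a³ + 3a²b + 3ab² + b³.
So the two sides agree for all real values of a and b for which both sides are defined.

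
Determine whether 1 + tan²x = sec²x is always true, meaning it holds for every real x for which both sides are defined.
Yes, this is an identity.

Claim: 1 + tan²x = sec²x.
Reasoning: Start from sin²x + cos²x = 1 and divide every term by cos²x (allowed wherever tan x and sec x are defined): tan²x + 1 = 1/cos²x = sec²x.
So the two sides agree for every real x for which both sides are defined.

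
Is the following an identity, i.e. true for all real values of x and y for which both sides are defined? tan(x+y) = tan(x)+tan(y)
No, this is NOT an identity.

Claim: tan(x+y) = tan(x)+tan(y).
Test a specific point where both sides are defined: x = π/4, y = π/6.
LHS = tan(x+y) ≈ 3.7321
RHS = tan(x)+tan(y) ≈ 1.5774
Since 3.7321 ≠ 1.5774, the equation fails at this point, so it cannot hold for all real values of x and y for which both sides are defined.
The correct formula is tan(x+y) = (tan(x) + tan(y))/(1 - tan(x)tan(y)).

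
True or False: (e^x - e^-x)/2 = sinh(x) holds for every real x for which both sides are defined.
True.

Claim: (e^x - e^-x)/2 = sinh(x).
Reasoning: This is exactly the definition of the hyperbolic sine: sinh(x) := (e^x - e^-x)/2.
So the two sides agree for every real x for which both sides are defined.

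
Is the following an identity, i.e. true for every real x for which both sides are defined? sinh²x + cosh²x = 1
Claim: sinh²x + cosh²x = 1.
Test a specific point where both sides are defined: x = 3.
LHS = sinh²x + cosh²x ≈ 201.7156
RHS = 1 ≈ 1.0000
Since 201.7156 ≠ 1.0000, the equation fails at this point, so it cannot hold for every real x for which both sides are defined.
The correct hyperbolic identity is cosh²x - sinh²x = 1 (a difference); the sum sinh²x + cosh²x equals cosh(2x).

Conclusion: No, this is NOT an identity.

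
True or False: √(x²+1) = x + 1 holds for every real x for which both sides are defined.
Claim: √(x²+1) = x + 1.
Test a specific point where both sides are defined: x = -2.
LHS = √(x²+1) ≈ 2.2361
RHS = x + 1 ≈ -1.0000
Since 2.2361 ≠ -1.0000, the equation fails at this point, so it cannot hold for every real x for which both sides are defined.
(x+1)² = x² + 2x + 1 ≠ x² + 1 unless x = 0.

Conclusion: False.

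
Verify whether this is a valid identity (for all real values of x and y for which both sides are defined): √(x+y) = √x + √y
Claim: √(x+y) = √x + √y.
Test a specific point where both sides are defined: x = 5, y = 5.
LHS = √(x+y) ≈ 3.1623
RHS = √x + √y ≈ 4.4721
Since 3.1623 ≠ 4.4721, the equation fails at this point, so it cannot hold for all real values of x and y for which both sides are defined.
Squaring the right side gives x + 2√(xy) + y, not x + y.

Conclusion: No, this is NOT an identity.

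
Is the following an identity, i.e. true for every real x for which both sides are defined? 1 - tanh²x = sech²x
Yes, this is an identity.

Claim: 1 - tanh²x = sech²x.
Reasoning: Divide cosh²x - sinh²x = 1 through by cosh²x (never zero): 1 - tanh²x = 1/cosh²x = sech²x.
So the two sides agree for every real x for which both sides are defined.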